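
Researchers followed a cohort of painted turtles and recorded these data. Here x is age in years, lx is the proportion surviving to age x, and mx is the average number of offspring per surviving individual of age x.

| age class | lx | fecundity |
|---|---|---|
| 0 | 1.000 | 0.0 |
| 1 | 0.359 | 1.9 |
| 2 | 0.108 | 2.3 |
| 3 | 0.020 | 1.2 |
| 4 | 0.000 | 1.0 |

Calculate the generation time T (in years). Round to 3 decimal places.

lx·mx: 0, 0.6821, 0.2484, 0.024, 0 → R0 = 0.9545
x·lx·mx: 0, 0.6821, 0.4968, 0.072, 0 → Σ = 1.2509
T = 1.2509 / 0.9545 = 1.310529… → 1.311

1.311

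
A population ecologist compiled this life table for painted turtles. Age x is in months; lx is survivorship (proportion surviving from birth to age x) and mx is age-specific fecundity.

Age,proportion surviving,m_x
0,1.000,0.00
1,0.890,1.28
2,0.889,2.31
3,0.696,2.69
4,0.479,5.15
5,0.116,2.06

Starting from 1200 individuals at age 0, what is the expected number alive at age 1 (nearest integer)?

1068

Expected survivors = N0 · l_1 = 1200 × 0.890 = 1068 → 1068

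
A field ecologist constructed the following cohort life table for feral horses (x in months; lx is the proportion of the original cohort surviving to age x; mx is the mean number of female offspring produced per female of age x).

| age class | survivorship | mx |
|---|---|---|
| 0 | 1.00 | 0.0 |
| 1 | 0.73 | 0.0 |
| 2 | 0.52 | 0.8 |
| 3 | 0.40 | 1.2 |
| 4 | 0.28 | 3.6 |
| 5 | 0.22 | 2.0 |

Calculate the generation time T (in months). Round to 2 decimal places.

3.63

lx·mx: 0, 0, 0.416, 0.48, 1.008, 0.44 → R0 = 2.344
x·lx·mx: 0, 0, 0.832, 1.44, 4.032, 2.2 → Σ = 8.504
T = 8.504 / 2.344 = 3.627986… → 3.63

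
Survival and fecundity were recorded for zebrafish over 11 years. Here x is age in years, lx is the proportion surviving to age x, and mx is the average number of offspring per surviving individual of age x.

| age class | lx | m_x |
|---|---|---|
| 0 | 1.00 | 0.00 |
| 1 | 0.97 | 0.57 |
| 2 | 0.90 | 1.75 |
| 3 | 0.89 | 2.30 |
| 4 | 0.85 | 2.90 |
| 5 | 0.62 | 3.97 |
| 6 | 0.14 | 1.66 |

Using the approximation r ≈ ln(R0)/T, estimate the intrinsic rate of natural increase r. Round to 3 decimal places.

R0 = Σ lx·mx = 0 + 0.5529 + 1.575 + 2.047 + 2.465 + 2.4614 + 0.2324 = 9.3337
Σ x·lx·mx = 33.4053; T = 33.4053/9.3337 = 3.579…
r ≈ ln(R0)/T = ln(9.3337)/3.579… = 0.62409… → 0.624

0.624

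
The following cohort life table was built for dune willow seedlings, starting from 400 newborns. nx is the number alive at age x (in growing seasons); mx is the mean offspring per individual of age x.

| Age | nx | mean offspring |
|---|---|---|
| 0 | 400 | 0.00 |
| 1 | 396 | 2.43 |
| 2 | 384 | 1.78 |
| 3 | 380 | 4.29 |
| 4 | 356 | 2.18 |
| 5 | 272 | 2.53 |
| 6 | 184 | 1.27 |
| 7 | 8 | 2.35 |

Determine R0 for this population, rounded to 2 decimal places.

lx = nx/n0 = nx/400: 1, 0.99, 0.96, 0.95, 0.89, 0.68, 0.46, 0.02
lx·mx by age: 0, 2.4057, 1.7088, 4.0755, 1.9402, 1.7204, 0.5842, 0.047
R0 = Σ lx·mx = 12.4818 → 12.48

12.48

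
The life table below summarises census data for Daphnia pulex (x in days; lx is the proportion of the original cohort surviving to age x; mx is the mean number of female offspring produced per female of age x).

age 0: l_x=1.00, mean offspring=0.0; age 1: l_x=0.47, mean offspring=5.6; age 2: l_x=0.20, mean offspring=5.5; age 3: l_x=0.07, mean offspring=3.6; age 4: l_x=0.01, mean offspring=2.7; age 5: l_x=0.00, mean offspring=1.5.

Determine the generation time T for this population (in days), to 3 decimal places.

lx·mx: 0, 2.632, 1.1, 0.252, 0.027, 0 → R0 = 4.011
x·lx·mx: 0, 2.632, 2.2, 0.756, 0.108, 0 → Σ = 5.696
T = 5.696 / 4.011 = 1.420095… → 1.420

1.420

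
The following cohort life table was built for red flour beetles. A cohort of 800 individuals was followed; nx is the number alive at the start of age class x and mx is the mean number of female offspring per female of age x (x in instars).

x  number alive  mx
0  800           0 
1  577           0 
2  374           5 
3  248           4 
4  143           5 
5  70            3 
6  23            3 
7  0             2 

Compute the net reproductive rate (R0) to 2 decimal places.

4.82

lx = nx/n0 = nx/800: 1, 0.72125, 0.4675, 0.31, 0.17875, 0.0875, 0.02875, 0
lx·mx by age: 0, 0, 2.3375, 1.24, 0.89375, 0.2625, 0.08625, 0
R0 = Σ lx·mx = 4.82 → 4.82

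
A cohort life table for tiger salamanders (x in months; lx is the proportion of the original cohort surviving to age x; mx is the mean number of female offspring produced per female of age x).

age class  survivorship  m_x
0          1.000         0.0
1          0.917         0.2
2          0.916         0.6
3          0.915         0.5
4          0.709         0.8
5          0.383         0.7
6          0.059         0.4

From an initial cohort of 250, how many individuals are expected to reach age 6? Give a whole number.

Expected survivors = N0 · l_6 = 250 × 0.059 = 14.75 → 15

15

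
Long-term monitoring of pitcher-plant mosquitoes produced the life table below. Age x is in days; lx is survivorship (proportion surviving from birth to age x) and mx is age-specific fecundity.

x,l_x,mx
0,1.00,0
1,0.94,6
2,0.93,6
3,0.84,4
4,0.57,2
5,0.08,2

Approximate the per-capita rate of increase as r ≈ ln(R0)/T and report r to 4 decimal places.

1.3619

R0 = Σ lx·mx = 0 + 5.64 + 5.58 + 3.36 + 1.14 + 0.16 = 15.88
Σ x·lx·mx = 32.24; T = 32.24/15.88 = 2.03023…
r ≈ ln(R0)/T = ln(15.88)/2.03023… = 1.361947… → 1.3619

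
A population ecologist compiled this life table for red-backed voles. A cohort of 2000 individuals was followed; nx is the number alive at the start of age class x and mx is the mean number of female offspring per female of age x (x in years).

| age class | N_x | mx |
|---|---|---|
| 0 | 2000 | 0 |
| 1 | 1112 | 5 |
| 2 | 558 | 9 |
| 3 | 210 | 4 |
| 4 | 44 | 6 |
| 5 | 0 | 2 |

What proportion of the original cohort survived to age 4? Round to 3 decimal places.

0.022

l_4 = n_4/n_0 = 44/2000 = 0.022 → 0.022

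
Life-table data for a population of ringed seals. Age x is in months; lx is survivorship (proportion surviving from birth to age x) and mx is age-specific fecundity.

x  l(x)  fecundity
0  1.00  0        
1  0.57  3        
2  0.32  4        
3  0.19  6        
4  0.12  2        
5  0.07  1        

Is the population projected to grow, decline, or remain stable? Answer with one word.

growing

R0 = Σ lx·mx = 0 + 1.71 + 1.28 + 1.14 + 0.24 + 0.07 = 4.44
R0 > 1, so the population is growing.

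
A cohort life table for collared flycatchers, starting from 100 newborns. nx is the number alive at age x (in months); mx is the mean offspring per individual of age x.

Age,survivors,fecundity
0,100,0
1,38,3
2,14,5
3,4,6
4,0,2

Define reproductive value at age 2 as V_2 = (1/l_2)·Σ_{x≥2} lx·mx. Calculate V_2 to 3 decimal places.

6.714

lx = nx/n0 = nx/100: 1, 0.38, 0.14, 0.04, 0
lx·mx for x ≥ 2: 0.7, 0.24, 0 → sum = 0.94
V_2 = 0.94 / l_2 = 0.94 / 0.14 = 6.714286… → 6.714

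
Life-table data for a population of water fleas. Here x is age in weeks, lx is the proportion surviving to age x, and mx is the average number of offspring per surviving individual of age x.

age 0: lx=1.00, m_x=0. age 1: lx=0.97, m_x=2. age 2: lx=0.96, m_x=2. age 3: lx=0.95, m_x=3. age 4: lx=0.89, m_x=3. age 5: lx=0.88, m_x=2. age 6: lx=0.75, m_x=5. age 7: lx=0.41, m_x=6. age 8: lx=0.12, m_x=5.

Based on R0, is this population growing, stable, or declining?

R0 = Σ lx·mx = 0 + 1.94 + 1.92 + 2.85 + 2.67 + 1.76 + 3.75 + 2.46 + 0.6 = 17.95
R0 > 1, so the population is growing.

growing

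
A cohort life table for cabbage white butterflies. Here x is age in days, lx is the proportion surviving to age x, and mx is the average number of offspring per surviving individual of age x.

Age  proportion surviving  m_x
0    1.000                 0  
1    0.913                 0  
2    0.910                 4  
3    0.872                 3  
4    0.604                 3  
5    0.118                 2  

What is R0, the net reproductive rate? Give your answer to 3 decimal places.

8.304

lx·mx by age: 0, 0, 3.64, 2.616, 1.812, 0.236
R0 = Σ lx·mx = 8.304 → 8.304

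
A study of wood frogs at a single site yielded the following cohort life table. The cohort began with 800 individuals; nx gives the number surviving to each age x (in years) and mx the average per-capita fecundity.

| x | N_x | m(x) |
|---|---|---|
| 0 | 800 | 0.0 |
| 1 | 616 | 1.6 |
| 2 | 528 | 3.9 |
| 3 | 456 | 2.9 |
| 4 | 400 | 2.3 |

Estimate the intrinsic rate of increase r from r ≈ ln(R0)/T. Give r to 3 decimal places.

lx = nx/n0 = nx/800: 1, 0.77, 0.66, 0.57, 0.5
R0 = Σ lx·mx = 0 + 1.232 + 2.574 + 1.653 + 1.15 = 6.609
Σ x·lx·mx = 15.939; T = 15.939/6.609 = 2.41171…
r ≈ ln(R0)/T = ln(6.609)/2.41171… = 0.78303… → 0.783

0.783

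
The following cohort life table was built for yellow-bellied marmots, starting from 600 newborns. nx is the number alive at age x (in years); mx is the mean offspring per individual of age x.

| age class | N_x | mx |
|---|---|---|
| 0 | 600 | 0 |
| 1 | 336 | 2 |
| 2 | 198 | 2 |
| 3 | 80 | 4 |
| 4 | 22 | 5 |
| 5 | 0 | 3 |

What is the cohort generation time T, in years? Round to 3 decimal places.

lx = nx/n0 = nx/600: 1, 0.56, 0.33, 0.13333…, 0.03667…, 0
lx·mx: 0, 1.12, 0.66, 0.533333…, 0.183333…, 0 → R0 = 2.496667…
x·lx·mx: 0, 1.12, 1.32, 1.6…, 0.733333…, 0 → Σ = 4.773333…
T = 4.773333… / 2.496667… = 1.911883… → 1.912

1.912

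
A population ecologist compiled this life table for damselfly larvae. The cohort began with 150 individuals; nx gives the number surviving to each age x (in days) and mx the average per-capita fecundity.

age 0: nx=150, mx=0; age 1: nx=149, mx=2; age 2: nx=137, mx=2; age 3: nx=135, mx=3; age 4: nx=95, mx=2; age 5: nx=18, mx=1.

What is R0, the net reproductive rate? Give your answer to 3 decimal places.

7.900

lx = nx/n0 = nx/150: 1, 0.99333…, 0.91333…, 0.9, 0.63333…, 0.12
lx·mx by age: 0, 1.986667…, 1.826667…, 2.7, 1.266667…, 0.12
R0 = Σ lx·mx = 7.9… → 7.900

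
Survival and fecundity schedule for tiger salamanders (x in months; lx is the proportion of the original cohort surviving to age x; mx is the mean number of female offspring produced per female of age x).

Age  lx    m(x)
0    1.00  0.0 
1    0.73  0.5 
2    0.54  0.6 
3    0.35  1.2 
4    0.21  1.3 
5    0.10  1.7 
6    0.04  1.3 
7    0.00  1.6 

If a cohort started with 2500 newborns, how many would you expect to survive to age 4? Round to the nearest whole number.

525

Expected survivors = N0 · l_4 = 2500 × 0.21 = 525 → 525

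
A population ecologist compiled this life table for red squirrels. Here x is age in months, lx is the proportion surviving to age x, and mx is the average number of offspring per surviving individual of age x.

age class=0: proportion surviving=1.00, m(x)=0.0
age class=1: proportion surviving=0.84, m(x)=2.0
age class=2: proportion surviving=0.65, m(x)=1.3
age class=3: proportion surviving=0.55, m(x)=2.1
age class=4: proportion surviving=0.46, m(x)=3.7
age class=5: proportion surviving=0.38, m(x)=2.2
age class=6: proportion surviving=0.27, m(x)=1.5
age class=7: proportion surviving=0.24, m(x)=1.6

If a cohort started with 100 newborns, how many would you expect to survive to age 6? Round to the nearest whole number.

27

Expected survivors = N0 · l_6 = 100 × 0.27 = 27 → 27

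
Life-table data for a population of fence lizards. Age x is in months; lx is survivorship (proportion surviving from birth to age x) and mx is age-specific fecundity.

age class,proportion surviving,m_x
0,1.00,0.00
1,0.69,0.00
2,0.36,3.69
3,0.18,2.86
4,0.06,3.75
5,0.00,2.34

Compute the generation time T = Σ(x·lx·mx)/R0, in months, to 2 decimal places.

2.47

lx·mx: 0, 0, 1.3284, 0.5148, 0.225, 0 → R0 = 2.0682
x·lx·mx: 0, 0, 2.6568, 1.5444, 0.9, 0 → Σ = 5.1012
T = 5.1012 / 2.0682 = 2.466493… → 2.47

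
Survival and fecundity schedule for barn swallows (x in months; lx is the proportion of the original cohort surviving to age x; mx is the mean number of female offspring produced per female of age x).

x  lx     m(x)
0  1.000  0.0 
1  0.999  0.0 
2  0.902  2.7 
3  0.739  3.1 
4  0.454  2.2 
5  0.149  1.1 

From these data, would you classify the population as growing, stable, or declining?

growing

R0 = Σ lx·mx = 0 + 0 + 2.4354 + 2.2909 + 0.9988 + 0.1639 = 5.889
R0 > 1, so the population is growing.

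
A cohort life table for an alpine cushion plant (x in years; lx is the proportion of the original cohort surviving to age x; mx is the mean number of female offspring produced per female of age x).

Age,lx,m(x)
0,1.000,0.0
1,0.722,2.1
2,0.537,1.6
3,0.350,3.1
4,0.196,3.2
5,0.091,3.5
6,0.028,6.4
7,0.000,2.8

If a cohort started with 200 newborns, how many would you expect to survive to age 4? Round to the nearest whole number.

Expected survivors = N0 · l_4 = 200 × 0.196 = 39.2 → 39

39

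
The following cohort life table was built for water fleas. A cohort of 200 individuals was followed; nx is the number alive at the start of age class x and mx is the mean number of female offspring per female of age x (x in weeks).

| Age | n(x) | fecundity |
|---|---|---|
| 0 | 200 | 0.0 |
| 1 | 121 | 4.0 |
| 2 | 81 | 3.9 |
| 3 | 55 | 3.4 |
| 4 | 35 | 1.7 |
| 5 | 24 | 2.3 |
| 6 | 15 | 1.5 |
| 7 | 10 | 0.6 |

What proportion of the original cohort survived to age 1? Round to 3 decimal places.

l_1 = n_1/n_0 = 121/200 = 0.605 → 0.605

0.605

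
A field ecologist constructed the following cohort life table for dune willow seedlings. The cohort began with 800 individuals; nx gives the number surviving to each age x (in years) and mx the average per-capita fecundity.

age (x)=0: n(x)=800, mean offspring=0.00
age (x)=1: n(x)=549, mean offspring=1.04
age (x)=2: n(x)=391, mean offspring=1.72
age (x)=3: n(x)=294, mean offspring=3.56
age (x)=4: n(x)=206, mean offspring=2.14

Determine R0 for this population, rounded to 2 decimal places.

3.41

lx = nx/n0 = nx/800: 1, 0.68625, 0.48875, 0.3675, 0.2575
lx·mx by age: 0, 0.7137…, 0.84065…, 1.3083, 0.55105
R0 = Σ lx·mx = 3.4137… → 3.41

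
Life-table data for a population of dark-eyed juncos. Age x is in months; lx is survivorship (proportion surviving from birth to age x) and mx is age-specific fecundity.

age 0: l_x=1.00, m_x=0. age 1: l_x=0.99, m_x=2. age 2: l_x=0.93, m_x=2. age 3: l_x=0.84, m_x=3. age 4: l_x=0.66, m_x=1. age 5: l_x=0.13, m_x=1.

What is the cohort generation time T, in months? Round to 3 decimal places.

2.315

lx·mx: 0, 1.98, 1.86, 2.52, 0.66, 0.13 → R0 = 7.15
x·lx·mx: 0, 1.98, 3.72, 7.56, 2.64, 0.65 → Σ = 16.55
T = 16.55 / 7.15 = 2.314685… → 2.315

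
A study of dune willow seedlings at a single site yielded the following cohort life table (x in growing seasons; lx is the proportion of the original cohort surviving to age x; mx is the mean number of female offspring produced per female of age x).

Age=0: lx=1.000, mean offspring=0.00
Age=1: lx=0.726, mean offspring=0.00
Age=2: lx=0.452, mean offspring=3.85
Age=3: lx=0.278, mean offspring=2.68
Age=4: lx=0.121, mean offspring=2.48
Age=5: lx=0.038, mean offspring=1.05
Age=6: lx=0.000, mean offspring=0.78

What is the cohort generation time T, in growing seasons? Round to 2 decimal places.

lx·mx: 0, 0, 1.7402, 0.74504, 0.30008, 0.0399, 0 → R0 = 2.82522
x·lx·mx: 0, 0, 3.4804, 2.23512, 1.20032, 0.1995, 0 → Σ = 7.11534
T = 7.11534 / 2.82522 = 2.518508… → 2.52

2.52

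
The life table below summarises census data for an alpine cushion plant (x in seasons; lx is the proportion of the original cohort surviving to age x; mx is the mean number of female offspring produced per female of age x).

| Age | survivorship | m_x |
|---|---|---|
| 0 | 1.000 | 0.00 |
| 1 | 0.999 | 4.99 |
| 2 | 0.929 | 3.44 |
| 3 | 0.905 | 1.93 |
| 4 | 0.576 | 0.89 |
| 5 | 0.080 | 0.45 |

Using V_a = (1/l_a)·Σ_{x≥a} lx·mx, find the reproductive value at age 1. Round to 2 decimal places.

10.49

lx·mx for x ≥ 1: 4.98501, 3.19576, 1.74665, 0.51264, 0.036 → sum = 10.47606
V_1 = 10.47606 / l_1 = 10.47606 / 0.999 = 10.486547… → 10.49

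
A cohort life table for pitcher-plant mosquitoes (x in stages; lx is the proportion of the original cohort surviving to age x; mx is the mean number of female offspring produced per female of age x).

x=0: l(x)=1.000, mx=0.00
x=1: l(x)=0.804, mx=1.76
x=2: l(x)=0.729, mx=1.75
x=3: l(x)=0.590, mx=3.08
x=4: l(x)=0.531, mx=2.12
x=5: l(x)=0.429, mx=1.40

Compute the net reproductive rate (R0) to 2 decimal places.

lx·mx by age: 0, 1.41504, 1.27575, 1.8172, 1.12572, 0.6006
R0 = Σ lx·mx = 6.23431 → 6.23

6.23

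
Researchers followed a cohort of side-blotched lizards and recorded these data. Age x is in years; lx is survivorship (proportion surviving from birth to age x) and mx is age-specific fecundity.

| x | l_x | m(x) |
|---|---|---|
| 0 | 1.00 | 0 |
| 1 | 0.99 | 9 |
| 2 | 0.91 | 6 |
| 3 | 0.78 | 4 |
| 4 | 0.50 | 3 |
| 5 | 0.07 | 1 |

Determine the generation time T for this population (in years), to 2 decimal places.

1.86

lx·mx: 0, 8.91, 5.46, 3.12, 1.5, 0.07 → R0 = 19.06
x·lx·mx: 0, 8.91, 10.92, 9.36, 6, 0.35 → Σ = 35.54
T = 35.54 / 19.06 = 1.864638… → 1.86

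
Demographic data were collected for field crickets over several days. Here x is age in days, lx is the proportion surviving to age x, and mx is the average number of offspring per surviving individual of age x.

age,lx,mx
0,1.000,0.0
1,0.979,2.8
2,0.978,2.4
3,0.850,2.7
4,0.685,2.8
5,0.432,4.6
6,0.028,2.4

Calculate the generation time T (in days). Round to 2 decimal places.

lx·mx: 0, 2.7412, 2.3472, 2.295, 1.918, 1.9872, 0.0672 → R0 = 11.3558
x·lx·mx: 0, 2.7412, 4.6944, 6.885, 7.672, 9.936, 0.4032 → Σ = 32.3318
T = 32.3318 / 11.3558 = 2.847162… → 2.85

2.85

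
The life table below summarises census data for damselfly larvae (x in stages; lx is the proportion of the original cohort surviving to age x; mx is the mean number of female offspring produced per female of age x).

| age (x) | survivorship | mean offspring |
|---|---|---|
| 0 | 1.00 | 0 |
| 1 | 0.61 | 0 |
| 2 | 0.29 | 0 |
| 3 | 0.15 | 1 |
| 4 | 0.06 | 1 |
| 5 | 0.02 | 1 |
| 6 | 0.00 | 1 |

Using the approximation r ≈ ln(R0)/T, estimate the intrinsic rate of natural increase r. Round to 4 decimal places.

R0 = Σ lx·mx = 0 + 0 + 0 + 0.15 + 0.06 + 0.02 + 0 = 0.23
Σ x·lx·mx = 0.79; T = 0.79/0.23 = 3.43478…
r ≈ ln(R0)/T = ln(0.23)/3.43478… = -0.42788… → -0.4279

-0.4279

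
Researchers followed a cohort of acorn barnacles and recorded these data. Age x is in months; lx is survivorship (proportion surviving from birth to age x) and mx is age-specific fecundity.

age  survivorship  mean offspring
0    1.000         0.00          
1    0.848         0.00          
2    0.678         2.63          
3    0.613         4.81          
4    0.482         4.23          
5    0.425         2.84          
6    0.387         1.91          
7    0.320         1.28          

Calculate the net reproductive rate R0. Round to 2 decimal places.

9.13

lx·mx by age: 0, 0, 1.78314, 2.94853, 2.03886, 1.207, 0.73917, 0.4096
R0 = Σ lx·mx = 9.1263 → 9.13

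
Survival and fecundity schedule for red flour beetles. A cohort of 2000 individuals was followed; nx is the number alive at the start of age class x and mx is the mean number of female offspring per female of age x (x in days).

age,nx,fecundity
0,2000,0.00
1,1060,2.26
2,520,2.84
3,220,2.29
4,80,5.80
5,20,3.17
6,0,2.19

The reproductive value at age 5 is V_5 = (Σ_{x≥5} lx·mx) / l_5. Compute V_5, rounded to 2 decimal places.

3.17

lx = nx/n0 = nx/2000: 1, 0.53, 0.26, 0.11, 0.04, 0.01, 0
lx·mx for x ≥ 5: 0.0317, 0 → sum = 0.0317
V_5 = 0.0317 / l_5 = 0.0317 / 0.01 = 3.17 → 3.17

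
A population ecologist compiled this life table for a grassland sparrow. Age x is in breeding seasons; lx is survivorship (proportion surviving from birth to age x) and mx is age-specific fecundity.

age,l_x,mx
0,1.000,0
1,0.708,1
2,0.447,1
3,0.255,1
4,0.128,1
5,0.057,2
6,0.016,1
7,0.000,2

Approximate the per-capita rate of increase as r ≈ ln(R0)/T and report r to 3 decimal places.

0.241

R0 = Σ lx·mx = 0 + 0.708 + 0.447 + 0.255 + 0.128 + 0.114 + 0.016 + 0 = 1.668
Σ x·lx·mx = 3.545; T = 3.545/1.668 = 2.1253…
r ≈ ln(R0)/T = ln(1.668)/2.1253… = 0.24073… → 0.241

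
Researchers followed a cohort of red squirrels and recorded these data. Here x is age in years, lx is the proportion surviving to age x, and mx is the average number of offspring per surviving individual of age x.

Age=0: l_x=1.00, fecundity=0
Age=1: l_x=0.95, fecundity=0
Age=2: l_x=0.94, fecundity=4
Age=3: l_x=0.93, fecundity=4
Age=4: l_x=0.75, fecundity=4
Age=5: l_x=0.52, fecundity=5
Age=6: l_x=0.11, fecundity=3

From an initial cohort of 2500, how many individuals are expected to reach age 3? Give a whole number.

2325

Expected survivors = N0 · l_3 = 2500 × 0.93 = 2325 → 2325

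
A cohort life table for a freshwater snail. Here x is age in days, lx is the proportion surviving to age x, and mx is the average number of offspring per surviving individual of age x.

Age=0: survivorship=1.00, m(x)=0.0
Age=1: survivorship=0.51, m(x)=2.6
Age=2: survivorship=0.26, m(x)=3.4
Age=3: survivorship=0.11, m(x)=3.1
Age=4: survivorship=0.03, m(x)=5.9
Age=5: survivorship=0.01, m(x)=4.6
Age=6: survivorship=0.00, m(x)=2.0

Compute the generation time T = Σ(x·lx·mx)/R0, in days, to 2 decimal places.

lx·mx: 0, 1.326, 0.884, 0.341, 0.177, 0.046, 0 → R0 = 2.774
x·lx·mx: 0, 1.326, 1.768, 1.023, 0.708, 0.23, 0 → Σ = 5.055
T = 5.055 / 2.774 = 1.822278… → 1.82

1.82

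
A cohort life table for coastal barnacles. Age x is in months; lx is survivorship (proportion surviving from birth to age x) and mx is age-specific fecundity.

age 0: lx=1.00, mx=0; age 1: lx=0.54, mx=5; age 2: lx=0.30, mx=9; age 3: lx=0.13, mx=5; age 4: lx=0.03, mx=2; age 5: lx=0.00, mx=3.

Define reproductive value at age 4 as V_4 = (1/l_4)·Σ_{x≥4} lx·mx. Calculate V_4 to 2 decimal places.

2.00

lx·mx for x ≥ 4: 0.06, 0 → sum = 0.06
V_4 = 0.06 / l_4 = 0.06 / 0.03 = 2 → 2.00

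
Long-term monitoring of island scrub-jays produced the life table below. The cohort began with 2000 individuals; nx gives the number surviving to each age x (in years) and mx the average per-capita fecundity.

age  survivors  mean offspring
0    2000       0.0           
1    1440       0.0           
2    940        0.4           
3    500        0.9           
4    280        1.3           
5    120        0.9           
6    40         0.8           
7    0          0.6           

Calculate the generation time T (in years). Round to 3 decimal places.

lx = nx/n0 = nx/2000: 1, 0.72, 0.47, 0.25, 0.14, 0.06, 0.02, 0
lx·mx: 0, 0, 0.188, 0.225, 0.182, 0.054, 0.016, 0 → R0 = 0.665
x·lx·mx: 0, 0, 0.376, 0.675, 0.728, 0.27, 0.096, 0 → Σ = 2.145
T = 2.145 / 0.665 = 3.225564… → 3.226

3.226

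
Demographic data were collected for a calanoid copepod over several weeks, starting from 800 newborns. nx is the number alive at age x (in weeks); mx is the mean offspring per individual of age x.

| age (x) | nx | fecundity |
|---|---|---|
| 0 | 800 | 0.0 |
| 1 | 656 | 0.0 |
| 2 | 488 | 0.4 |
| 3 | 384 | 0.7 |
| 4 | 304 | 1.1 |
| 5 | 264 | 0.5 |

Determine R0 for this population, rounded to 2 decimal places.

1.16

lx = nx/n0 = nx/800: 1, 0.82, 0.61, 0.48, 0.38, 0.33
lx·mx by age: 0, 0, 0.244, 0.336, 0.418, 0.165
R0 = Σ lx·mx = 1.163 → 1.16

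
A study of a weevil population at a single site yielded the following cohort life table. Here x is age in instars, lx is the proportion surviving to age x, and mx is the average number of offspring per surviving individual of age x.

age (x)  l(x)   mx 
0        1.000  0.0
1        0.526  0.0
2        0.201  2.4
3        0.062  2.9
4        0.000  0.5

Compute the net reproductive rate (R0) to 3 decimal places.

0.662

lx·mx by age: 0, 0, 0.4824, 0.1798, 0
R0 = Σ lx·mx = 0.6622 → 0.662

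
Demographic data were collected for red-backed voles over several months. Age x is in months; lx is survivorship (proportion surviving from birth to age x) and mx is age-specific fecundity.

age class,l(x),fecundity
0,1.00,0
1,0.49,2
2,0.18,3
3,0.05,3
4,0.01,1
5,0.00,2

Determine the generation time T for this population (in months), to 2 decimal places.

1.52

lx·mx: 0, 0.98, 0.54, 0.15, 0.01, 0 → R0 = 1.68
x·lx·mx: 0, 0.98, 1.08, 0.45, 0.04, 0 → Σ = 2.55
T = 2.55 / 1.68 = 1.517857… → 1.52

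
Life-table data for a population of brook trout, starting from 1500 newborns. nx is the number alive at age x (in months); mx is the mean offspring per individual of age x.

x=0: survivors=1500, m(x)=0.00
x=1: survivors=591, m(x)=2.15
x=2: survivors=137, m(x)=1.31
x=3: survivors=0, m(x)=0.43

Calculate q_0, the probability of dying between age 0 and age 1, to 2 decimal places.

lx = nx/n0 = nx/1500: 1, 0.394, 0.09133…, 0
q_0 = (l_0 − l_1) / l_0 = (1 − 0.394) / 1
     = 0.606 / 1 = 0.606 → 0.61

0.61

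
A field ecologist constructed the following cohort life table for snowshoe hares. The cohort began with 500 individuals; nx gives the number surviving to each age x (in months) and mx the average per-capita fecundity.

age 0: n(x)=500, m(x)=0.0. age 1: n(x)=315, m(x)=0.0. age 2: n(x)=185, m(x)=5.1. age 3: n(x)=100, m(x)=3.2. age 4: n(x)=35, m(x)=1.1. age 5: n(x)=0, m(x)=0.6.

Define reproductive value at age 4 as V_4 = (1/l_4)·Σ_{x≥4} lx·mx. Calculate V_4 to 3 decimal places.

1.100

lx = nx/n0 = nx/500: 1, 0.63, 0.37, 0.2, 0.07, 0
lx·mx for x ≥ 4: 0.077, 0 → sum = 0.077
V_4 = 0.077 / l_4 = 0.077 / 0.07 = 1.1 → 1.100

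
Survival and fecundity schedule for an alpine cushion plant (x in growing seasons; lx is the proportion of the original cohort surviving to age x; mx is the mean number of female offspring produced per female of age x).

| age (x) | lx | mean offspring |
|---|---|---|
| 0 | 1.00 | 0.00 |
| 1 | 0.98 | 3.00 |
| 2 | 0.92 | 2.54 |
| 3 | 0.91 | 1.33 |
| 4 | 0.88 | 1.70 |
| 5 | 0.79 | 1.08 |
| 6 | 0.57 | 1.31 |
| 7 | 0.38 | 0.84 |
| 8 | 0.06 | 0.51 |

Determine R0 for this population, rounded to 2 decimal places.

9.93

lx·mx by age: 0, 2.94, 2.3368, 1.2103, 1.496, 0.8532, 0.7467, 0.3192, 0.0306
R0 = Σ lx·mx = 9.9328 → 9.93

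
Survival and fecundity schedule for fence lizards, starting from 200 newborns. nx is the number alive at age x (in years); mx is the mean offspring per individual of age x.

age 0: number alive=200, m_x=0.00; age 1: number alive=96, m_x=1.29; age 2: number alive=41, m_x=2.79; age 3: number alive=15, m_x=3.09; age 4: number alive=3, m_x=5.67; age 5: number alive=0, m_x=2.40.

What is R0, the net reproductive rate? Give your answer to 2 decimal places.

lx = nx/n0 = nx/200: 1, 0.48, 0.205, 0.075, 0.015, 0
lx·mx by age: 0, 0.6192, 0.57195, 0.23175, 0.08505, 0
R0 = Σ lx·mx = 1.50795 → 1.51

1.51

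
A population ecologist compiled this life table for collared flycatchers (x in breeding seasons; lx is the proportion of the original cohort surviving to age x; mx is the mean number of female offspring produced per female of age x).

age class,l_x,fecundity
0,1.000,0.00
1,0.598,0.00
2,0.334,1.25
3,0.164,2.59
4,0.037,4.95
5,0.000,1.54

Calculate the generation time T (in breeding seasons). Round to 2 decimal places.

lx·mx: 0, 0, 0.4175, 0.42476, 0.18315, 0 → R0 = 1.02541
x·lx·mx: 0, 0, 0.835, 1.27428, 0.7326, 0 → Σ = 2.84188
T = 2.84188 / 1.02541 = 2.771457… → 2.77

2.77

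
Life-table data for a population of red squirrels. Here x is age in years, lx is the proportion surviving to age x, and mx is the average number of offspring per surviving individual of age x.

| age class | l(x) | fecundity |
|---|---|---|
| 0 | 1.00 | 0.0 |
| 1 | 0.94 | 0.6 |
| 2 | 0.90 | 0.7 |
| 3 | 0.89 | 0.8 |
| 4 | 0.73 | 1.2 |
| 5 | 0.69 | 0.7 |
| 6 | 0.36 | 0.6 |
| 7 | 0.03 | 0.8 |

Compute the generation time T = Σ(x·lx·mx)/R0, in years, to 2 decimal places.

lx·mx: 0, 0.564, 0.63, 0.712, 0.876, 0.483, 0.216, 0.024 → R0 = 3.505
x·lx·mx: 0, 0.564, 1.26, 2.136, 3.504, 2.415, 1.296, 0.168 → Σ = 11.343
T = 11.343 / 3.505 = 3.236234… → 3.24

3.24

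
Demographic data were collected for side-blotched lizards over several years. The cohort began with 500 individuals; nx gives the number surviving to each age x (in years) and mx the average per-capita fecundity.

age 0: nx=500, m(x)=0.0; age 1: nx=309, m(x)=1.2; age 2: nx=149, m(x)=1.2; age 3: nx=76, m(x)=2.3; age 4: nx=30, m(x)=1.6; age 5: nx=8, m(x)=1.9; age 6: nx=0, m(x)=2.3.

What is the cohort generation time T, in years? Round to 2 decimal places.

1.93

lx = nx/n0 = nx/500: 1, 0.618, 0.298, 0.152, 0.06, 0.016, 0
lx·mx: 0, 0.7416, 0.3576, 0.3496, 0.096, 0.0304, 0 → R0 = 1.5752
x·lx·mx: 0, 0.7416, 0.7152, 1.0488, 0.384, 0.152, 0 → Σ = 3.0416
T = 3.0416 / 1.5752 = 1.930929… → 1.93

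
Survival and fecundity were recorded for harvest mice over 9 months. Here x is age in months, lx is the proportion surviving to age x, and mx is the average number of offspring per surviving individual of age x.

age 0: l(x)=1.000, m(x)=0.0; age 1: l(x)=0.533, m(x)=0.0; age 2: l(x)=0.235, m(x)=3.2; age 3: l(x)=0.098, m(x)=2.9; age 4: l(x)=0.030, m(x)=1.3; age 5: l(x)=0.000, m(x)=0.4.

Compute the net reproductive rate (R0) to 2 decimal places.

lx·mx by age: 0, 0, 0.752, 0.2842, 0.039, 0
R0 = Σ lx·mx = 1.0752 → 1.08

1.08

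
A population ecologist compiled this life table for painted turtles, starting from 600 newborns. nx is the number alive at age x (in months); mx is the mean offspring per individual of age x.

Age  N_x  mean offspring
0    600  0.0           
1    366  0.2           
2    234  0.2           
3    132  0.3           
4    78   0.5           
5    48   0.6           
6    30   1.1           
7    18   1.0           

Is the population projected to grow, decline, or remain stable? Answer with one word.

declining

lx = nx/n0 = nx/600: 1, 0.61, 0.39, 0.22, 0.13, 0.08, 0.05, 0.03
R0 = Σ lx·mx = 0 + 0.122 + 0.078 + 0.066 + 0.065 + 0.048 + 0.055 + 0.03 = 0.464
R0 < 1, so the population is declining.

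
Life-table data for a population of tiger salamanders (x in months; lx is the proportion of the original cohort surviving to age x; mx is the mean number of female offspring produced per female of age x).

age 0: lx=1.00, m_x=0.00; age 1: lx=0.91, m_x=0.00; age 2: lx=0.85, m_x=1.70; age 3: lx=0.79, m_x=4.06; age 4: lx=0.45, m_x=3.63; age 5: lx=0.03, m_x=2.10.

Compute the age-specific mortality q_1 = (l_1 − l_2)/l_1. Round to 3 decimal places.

0.066

q_1 = (l_1 − l_2) / l_1 = (0.91 − 0.85) / 0.91
     = 0.06 / 0.91 = 0.065934… → 0.066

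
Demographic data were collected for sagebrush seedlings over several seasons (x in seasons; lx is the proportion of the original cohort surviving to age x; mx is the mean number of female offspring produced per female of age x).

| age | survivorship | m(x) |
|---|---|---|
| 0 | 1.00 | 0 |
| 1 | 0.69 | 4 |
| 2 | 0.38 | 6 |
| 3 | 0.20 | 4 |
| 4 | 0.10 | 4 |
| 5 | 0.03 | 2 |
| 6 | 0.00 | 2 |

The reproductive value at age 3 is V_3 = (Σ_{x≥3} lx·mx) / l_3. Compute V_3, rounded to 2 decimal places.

6.30

lx·mx for x ≥ 3: 0.8, 0.4, 0.06, 0 → sum = 1.26
V_3 = 1.26 / l_3 = 1.26 / 0.2 = 6.3 → 6.30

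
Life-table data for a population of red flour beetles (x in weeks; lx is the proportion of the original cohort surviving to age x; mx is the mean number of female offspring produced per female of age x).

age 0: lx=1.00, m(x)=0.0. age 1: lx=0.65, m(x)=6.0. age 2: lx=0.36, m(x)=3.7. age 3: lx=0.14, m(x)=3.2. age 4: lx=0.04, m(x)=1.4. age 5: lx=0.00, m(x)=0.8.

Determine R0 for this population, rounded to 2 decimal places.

lx·mx by age: 0, 3.9, 1.332, 0.448, 0.056, 0
R0 = Σ lx·mx = 5.736 → 5.74

5.74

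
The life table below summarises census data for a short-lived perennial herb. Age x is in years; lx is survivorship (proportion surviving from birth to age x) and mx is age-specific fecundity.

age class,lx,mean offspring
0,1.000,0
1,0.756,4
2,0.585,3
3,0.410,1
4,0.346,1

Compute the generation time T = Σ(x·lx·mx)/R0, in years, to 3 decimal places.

lx·mx: 0, 3.024, 1.755, 0.41, 0.346 → R0 = 5.535
x·lx·mx: 0, 3.024, 3.51, 1.23, 1.384 → Σ = 9.148
T = 9.148 / 5.535 = 1.652755… → 1.653

1.653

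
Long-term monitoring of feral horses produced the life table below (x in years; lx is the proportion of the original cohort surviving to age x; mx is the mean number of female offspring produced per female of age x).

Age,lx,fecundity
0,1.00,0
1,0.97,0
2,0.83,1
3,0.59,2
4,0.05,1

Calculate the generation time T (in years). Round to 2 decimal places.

2.62

lx·mx: 0, 0, 0.83, 1.18, 0.05 → R0 = 2.06
x·lx·mx: 0, 0, 1.66, 3.54, 0.2 → Σ = 5.4
T = 5.4 / 2.06 = 2.621359… → 2.62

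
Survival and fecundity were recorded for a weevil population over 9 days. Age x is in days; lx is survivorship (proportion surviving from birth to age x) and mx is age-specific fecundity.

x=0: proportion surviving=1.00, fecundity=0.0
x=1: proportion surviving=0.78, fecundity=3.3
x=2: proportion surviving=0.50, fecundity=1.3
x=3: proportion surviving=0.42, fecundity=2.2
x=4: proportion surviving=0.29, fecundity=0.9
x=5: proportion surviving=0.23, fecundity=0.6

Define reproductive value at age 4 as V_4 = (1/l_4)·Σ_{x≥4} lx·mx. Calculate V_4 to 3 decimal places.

lx·mx for x ≥ 4: 0.261, 0.138 → sum = 0.399
V_4 = 0.399 / l_4 = 0.399 / 0.29 = 1.375862… → 1.376

1.376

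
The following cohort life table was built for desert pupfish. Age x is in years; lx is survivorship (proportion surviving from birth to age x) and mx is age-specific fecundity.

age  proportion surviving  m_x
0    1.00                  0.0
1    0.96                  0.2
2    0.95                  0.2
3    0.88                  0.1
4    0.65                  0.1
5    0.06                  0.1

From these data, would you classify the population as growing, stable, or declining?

R0 = Σ lx·mx = 0 + 0.192 + 0.19 + 0.088 + 0.065 + 0.006 = 0.541
R0 < 1, so the population is declining.

declining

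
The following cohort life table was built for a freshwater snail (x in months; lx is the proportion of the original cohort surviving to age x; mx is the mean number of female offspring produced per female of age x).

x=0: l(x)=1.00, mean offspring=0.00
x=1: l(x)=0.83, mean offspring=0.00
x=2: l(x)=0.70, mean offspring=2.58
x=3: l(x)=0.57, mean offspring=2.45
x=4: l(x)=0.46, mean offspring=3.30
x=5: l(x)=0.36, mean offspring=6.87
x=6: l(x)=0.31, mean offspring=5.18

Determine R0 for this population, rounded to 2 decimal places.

lx·mx by age: 0, 0, 1.806, 1.3965, 1.518, 2.4732, 1.6058
R0 = Σ lx·mx = 8.7995 → 8.80

8.80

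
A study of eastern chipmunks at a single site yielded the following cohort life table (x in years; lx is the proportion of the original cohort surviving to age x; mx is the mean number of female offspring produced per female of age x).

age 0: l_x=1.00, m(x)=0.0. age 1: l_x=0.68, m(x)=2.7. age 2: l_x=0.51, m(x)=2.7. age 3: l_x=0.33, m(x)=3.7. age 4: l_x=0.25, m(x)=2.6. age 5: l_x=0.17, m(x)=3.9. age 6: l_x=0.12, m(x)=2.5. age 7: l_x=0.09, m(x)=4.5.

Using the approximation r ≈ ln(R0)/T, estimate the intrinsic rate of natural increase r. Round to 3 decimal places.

0.640

R0 = Σ lx·mx = 0 + 1.836 + 1.377 + 1.221 + 0.65 + 0.663 + 0.3 + 0.405 = 6.452
Σ x·lx·mx = 18.803; T = 18.803/6.452 = 2.91429…
r ≈ ln(R0)/T = ln(6.452)/2.91429… = 0.63974… → 0.640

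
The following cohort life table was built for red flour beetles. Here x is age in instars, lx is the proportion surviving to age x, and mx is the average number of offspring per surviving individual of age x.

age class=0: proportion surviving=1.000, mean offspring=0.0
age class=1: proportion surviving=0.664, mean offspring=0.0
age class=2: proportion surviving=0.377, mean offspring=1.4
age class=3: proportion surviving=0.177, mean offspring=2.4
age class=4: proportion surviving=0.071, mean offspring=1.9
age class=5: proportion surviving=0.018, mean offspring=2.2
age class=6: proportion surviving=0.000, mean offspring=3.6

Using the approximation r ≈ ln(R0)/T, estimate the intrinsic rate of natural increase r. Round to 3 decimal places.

0.044

R0 = Σ lx·mx = 0 + 0 + 0.5278 + 0.4248 + 0.1349 + 0.0396 + 0 = 1.1271
Σ x·lx·mx = 3.0676; T = 3.0676/1.1271 = 2.72168…
r ≈ ln(R0)/T = ln(1.1271)/2.72168… = 0.04396… → 0.044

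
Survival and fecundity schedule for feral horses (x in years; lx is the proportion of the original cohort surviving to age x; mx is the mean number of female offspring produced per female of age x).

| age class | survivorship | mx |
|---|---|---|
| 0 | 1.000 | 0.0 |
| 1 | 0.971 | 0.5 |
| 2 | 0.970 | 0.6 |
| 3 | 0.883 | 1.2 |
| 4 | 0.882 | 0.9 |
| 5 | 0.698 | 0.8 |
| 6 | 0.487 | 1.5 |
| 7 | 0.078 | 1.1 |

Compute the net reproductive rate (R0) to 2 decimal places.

lx·mx by age: 0, 0.4855, 0.582, 1.0596, 0.7938, 0.5584, 0.7305, 0.0858
R0 = Σ lx·mx = 4.2956 → 4.30

4.30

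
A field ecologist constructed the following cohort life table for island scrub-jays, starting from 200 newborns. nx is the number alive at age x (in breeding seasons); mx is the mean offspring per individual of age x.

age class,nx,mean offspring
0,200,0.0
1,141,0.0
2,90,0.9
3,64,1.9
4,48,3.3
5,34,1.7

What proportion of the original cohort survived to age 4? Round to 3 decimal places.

l_4 = n_4/n_0 = 48/200 = 0.24 → 0.240

0.240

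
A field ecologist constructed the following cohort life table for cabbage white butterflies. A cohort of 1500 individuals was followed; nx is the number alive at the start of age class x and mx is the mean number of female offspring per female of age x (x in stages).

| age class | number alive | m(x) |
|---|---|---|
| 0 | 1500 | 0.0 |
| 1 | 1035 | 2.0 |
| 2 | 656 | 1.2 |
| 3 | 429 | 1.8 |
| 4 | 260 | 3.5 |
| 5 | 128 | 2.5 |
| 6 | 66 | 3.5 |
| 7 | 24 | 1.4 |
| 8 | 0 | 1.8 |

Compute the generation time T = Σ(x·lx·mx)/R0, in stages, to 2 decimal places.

lx = nx/n0 = nx/1500: 1, 0.69, 0.43733…, 0.286, 0.17333…, 0.08533…, 0.044, 0.016, 0
lx·mx: 0, 1.38, 0.5248…, 0.5148, 0.606667…, 0.213333…, 0.154, 0.0224, 0 → R0 = 3.416…
x·lx·mx: 0, 1.38, 1.0496…, 1.5444, 2.426667…, 1.066667…, 0.924, 0.1568, 0 → Σ = 8.548133…
T = 8.548133… / 3.416… = 2.502381… → 2.50

2.50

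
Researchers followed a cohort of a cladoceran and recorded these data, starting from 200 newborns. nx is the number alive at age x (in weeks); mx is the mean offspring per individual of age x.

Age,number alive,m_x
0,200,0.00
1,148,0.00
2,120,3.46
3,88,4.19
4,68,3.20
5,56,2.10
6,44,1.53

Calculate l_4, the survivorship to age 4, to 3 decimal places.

0.340

l_4 = n_4/n_0 = 68/200 = 0.34 → 0.340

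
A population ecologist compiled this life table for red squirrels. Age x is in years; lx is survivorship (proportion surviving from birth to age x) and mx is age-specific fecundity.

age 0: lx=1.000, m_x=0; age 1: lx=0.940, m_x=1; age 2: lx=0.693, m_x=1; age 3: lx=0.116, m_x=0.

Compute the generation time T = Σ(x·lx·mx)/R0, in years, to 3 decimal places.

lx·mx: 0, 0.94, 0.693, 0 → R0 = 1.633
x·lx·mx: 0, 0.94, 1.386, 0 → Σ = 2.326
T = 2.326 / 1.633 = 1.424372… → 1.424

1.424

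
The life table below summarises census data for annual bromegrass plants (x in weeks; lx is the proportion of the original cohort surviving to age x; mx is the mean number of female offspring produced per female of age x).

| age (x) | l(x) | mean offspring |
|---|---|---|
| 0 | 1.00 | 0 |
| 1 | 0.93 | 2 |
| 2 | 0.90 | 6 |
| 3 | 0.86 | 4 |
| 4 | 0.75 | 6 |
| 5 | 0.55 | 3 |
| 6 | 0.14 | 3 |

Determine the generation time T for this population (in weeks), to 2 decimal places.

lx·mx: 0, 1.86, 5.4, 3.44, 4.5, 1.65, 0.42 → R0 = 17.27
x·lx·mx: 0, 1.86, 10.8, 10.32, 18, 8.25, 2.52 → Σ = 51.75
T = 51.75 / 17.27 = 2.996526… → 3.00

3.00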